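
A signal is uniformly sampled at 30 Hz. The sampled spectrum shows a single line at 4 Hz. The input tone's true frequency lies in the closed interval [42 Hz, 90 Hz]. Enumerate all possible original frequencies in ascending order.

Frequencies that alias to 4 Hz are k·fs ± 4 Hz for integer k ≥ 0.
k=0: 4 Hz.
k=1: 26 Hz, 34 Hz.
k=2: 56 Hz, 64 Hz.
k=3: 86 Hz, 94 Hz.
k=4: 116 Hz, 124 Hz.
Within [42 Hz, 90 Hz]: 56 Hz, 64 Hz, 86 Hz.

56 Hz, 64 Hz, 86 Hz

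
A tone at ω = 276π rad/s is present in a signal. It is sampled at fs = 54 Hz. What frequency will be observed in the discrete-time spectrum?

24 Hz

ω = 276π rad/s → f = ω/(2π) = 138 Hz.
138 Hz mod fs = 30 Hz.
30 Hz > fs/2 = 27 Hz, folds to fs − 30 Hz = 24 Hz.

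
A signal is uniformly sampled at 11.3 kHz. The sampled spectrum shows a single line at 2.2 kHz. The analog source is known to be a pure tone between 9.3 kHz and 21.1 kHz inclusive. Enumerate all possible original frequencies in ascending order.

Frequencies that alias to 2.2 kHz are k·fs ± 2.2 kHz for integer k ≥ 0.
k=0: 2.2 kHz.
k=1: 9.1 kHz, 13.5 kHz.
k=2: 20.4 kHz, 24.8 kHz.
k=3: 31.7 kHz, 36.1 kHz.
Within [9.3 kHz, 21.1 kHz]: 13.5 kHz, 20.4 kHz.

13.5 kHz, 20.4 kHz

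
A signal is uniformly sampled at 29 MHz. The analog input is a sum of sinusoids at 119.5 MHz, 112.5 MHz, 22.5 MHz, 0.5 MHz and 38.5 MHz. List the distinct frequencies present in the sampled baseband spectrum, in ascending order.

fs/2 = 14.5 MHz.
119.5 MHz mod fs = 3.5 MHz.
3.5 MHz ≤ fs/2 = 14.5 MHz, appears at 3.5 MHz.
112.5 MHz mod fs = 25.5 MHz.
25.5 MHz > fs/2 = 14.5 MHz, folds to fs − 25.5 MHz = 3.5 MHz.
22.5 MHz > fs/2 = 14.5 MHz, folds to fs − 22.5 MHz = 6.5 MHz.
0.5 MHz ≤ fs/2 = 14.5 MHz, passes unchanged.
38.5 MHz mod fs = 9.5 MHz.
9.5 MHz ≤ fs/2 = 14.5 MHz, appears at 9.5 MHz.
Distinct values: {0.5 MHz, 3.5 MHz, 6.5 MHz, 9.5 MHz}.

0.5 MHz, 3.5 MHz, 6.5 MHz, 9.5 MHz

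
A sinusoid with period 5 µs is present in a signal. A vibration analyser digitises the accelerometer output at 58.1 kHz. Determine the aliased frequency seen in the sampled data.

T = 5 µs → f = 1/T = 200 kHz.
200 kHz mod fs = 25.7 kHz.
25.7 kHz ≤ fs/2 = 29.05 kHz, appears at 25.7 kHz.

25.7 kHz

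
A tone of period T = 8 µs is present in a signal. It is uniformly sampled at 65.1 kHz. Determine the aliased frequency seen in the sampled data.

T = 8 µs → f = 1/T = 125 kHz.
125 kHz mod fs = 59.9 kHz.
59.9 kHz > fs/2 = 32.55 kHz, folds to fs − 59.9 kHz = 5.2 kHz.

5.2 kHz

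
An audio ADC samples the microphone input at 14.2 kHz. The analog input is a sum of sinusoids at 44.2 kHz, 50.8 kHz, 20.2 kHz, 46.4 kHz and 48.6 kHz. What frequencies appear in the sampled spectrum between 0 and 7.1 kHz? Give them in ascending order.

1.6 kHz, 3.8 kHz, 6 kHz

fs/2 = 7.1 kHz.
44.2 kHz mod fs = 1.6 kHz.
1.6 kHz ≤ fs/2 = 7.1 kHz, appears at 1.6 kHz.
50.8 kHz mod fs = 8.2 kHz.
8.2 kHz > fs/2 = 7.1 kHz, folds to fs − 8.2 kHz = 6 kHz.
20.2 kHz mod fs = 6 kHz.
6 kHz ≤ fs/2 = 7.1 kHz, appears at 6 kHz.
46.4 kHz mod fs = 3.8 kHz.
3.8 kHz ≤ fs/2 = 7.1 kHz, appears at 3.8 kHz.
48.6 kHz mod fs = 6 kHz.
6 kHz ≤ fs/2 = 7.1 kHz, appears at 6 kHz.
Distinct values: {1.6 kHz, 3.8 kHz, 6 kHz}.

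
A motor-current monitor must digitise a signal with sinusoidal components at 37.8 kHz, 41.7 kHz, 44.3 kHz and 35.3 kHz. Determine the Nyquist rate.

Highest-frequency component: 44.3 kHz.
Nyquist rate = 2 × 44.3 kHz = 88.6 kHz.

88.6 kHz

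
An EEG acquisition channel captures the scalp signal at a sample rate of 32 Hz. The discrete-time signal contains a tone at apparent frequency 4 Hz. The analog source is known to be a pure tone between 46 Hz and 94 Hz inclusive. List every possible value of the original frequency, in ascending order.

60 Hz, 68 Hz, 92 Hz

Frequencies that alias to 4 Hz are k·fs ± 4 Hz for integer k ≥ 0.
k=0: 4 Hz.
k=1: 28 Hz, 36 Hz.
k=2: 60 Hz, 68 Hz.
k=3: 92 Hz, 100 Hz.
k=4: 124 Hz, 132 Hz.
Within [46 Hz, 94 Hz]: 60 Hz, 68 Hz, 92 Hz.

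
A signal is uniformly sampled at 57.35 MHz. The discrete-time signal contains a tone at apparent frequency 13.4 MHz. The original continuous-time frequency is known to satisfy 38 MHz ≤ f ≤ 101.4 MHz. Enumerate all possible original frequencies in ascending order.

Frequencies that alias to 13.4 MHz are k·fs ± 13.4 MHz for integer k ≥ 0.
k=0: 13.4 MHz.
k=1: 43.95 MHz, 70.75 MHz.
k=2: 101.3 MHz, 128.1 MHz.
k=3: 158.65 MHz, 185.45 MHz.
Within [38 MHz, 101.4 MHz]: 43.95 MHz, 70.75 MHz, 101.3 MHz.

43.95 MHz, 70.75 MHz, 101.3 MHz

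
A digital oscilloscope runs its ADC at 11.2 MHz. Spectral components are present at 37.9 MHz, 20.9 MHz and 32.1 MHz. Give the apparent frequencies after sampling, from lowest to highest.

1.5 MHz, 4.3 MHz

fs/2 = 5.6 MHz.
37.9 MHz mod fs = 4.3 MHz.
4.3 MHz ≤ fs/2 = 5.6 MHz, appears at 4.3 MHz.
20.9 MHz mod fs = 9.7 MHz.
9.7 MHz > fs/2 = 5.6 MHz, folds to fs − 9.7 MHz = 1.5 MHz.
32.1 MHz mod fs = 9.7 MHz.
9.7 MHz > fs/2 = 5.6 MHz, folds to fs − 9.7 MHz = 1.5 MHz.
Distinct values: {1.5 MHz, 4.3 MHz}.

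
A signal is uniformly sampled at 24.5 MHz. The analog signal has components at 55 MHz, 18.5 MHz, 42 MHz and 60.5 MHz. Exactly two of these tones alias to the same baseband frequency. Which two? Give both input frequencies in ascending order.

fs/2 = 12.25 MHz.
55 MHz mod fs = 6 MHz.
6 MHz ≤ fs/2 = 12.25 MHz, appears at 6 MHz.
18.5 MHz > fs/2 = 12.25 MHz, folds to fs − 18.5 MHz = 6 MHz.
42 MHz mod fs = 17.5 MHz.
17.5 MHz > fs/2 = 12.25 MHz, folds to fs − 17.5 MHz = 7 MHz.
60.5 MHz mod fs = 11.5 MHz.
11.5 MHz ≤ fs/2 = 12.25 MHz, appears at 11.5 MHz.
18.5 MHz and 55 MHz both map to 6 MHz.

18.5 MHz, 55 MHz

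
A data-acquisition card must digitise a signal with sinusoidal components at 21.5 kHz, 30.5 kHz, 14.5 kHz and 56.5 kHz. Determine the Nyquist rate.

Highest-frequency component: 56.5 kHz.
Nyquist rate = 2 × 56.5 kHz = 113 kHz.

113 kHz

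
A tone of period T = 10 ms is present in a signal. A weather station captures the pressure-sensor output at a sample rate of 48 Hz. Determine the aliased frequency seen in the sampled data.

4 Hz

T = 10 ms → f = 1/T = 100 Hz.
100 Hz mod fs = 4 Hz.
4 Hz ≤ fs/2 = 24 Hz, appears at 4 Hz.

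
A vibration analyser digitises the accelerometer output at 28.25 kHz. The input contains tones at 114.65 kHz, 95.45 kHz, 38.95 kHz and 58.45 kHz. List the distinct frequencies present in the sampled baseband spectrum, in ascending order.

1.65 kHz, 1.95 kHz, 10.7 kHz

fs/2 = 14.125 kHz.
114.65 kHz mod fs = 1.65 kHz.
1.65 kHz ≤ fs/2 = 14.125 kHz, appears at 1.65 kHz.
95.45 kHz mod fs = 10.7 kHz.
10.7 kHz ≤ fs/2 = 14.125 kHz, appears at 10.7 kHz.
38.95 kHz mod fs = 10.7 kHz.
10.7 kHz ≤ fs/2 = 14.125 kHz, appears at 10.7 kHz.
58.45 kHz mod fs = 1.95 kHz.
1.95 kHz ≤ fs/2 = 14.125 kHz, appears at 1.95 kHz.
Distinct values: {1.65 kHz, 1.95 kHz, 10.7 kHz}.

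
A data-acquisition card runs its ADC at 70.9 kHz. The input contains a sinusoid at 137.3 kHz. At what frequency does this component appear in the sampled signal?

137.3 kHz mod fs = 66.4 kHz.
66.4 kHz > fs/2 = 35.45 kHz, folds to fs − 66.4 kHz = 4.5 kHz.

4.5 kHz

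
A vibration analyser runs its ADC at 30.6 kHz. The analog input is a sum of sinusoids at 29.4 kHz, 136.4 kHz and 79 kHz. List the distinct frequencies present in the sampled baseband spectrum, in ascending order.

1.2 kHz, 12.8 kHz, 14 kHz

fs/2 = 15.3 kHz.
29.4 kHz > fs/2 = 15.3 kHz, folds to fs − 29.4 kHz = 1.2 kHz.
136.4 kHz mod fs = 14 kHz.
14 kHz ≤ fs/2 = 15.3 kHz, appears at 14 kHz.
79 kHz mod fs = 17.8 kHz.
17.8 kHz > fs/2 = 15.3 kHz, folds to fs − 17.8 kHz = 12.8 kHz.
Distinct values: {1.2 kHz, 12.8 kHz, 14 kHz}.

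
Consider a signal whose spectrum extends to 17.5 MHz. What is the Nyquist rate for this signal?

35 MHz

Nyquist rate = 2 × 17.5 MHz = 35 MHz.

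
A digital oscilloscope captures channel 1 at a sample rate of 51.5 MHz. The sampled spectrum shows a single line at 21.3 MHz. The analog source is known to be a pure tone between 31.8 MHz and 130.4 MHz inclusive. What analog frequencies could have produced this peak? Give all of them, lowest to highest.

72.8 MHz, 81.7 MHz, 124.3 MHz

Frequencies that alias to 21.3 MHz are k·fs ± 21.3 MHz for integer k ≥ 0.
k=0: 21.3 MHz.
k=1: 30.2 MHz, 72.8 MHz.
k=2: 81.7 MHz, 124.3 MHz.
k=3: 133.2 MHz, 175.8 MHz.
Within [31.8 MHz, 130.4 MHz]: 72.8 MHz, 81.7 MHz, 124.3 MHz.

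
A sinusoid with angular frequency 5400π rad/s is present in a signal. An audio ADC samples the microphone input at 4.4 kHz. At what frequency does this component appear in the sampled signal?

1.7 kHz

ω = 5400π rad/s → f = ω/(2π) = 2700 Hz = 2.7 kHz.
2.7 kHz > fs/2 = 2.2 kHz, folds to fs − 2.7 kHz = 1.7 kHz.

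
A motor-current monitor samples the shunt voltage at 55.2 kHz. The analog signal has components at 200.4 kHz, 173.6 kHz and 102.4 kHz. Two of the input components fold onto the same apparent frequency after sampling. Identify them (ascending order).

102.4 kHz, 173.6 kHz

fs/2 = 27.6 kHz.
200.4 kHz mod fs = 34.8 kHz.
34.8 kHz > fs/2 = 27.6 kHz, folds to fs − 34.8 kHz = 20.4 kHz.
173.6 kHz mod fs = 8 kHz.
8 kHz ≤ fs/2 = 27.6 kHz, appears at 8 kHz.
102.4 kHz mod fs = 47.2 kHz.
47.2 kHz > fs/2 = 27.6 kHz, folds to fs − 47.2 kHz = 8 kHz.
102.4 kHz and 173.6 kHz both map to 8 kHz.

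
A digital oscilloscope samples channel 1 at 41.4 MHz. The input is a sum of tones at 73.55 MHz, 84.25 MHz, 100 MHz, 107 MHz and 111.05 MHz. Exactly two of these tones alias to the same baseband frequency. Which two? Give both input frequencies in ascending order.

fs/2 = 20.7 MHz.
73.55 MHz mod fs = 32.15 MHz.
32.15 MHz > fs/2 = 20.7 MHz, folds to fs − 32.15 MHz = 9.25 MHz.
84.25 MHz mod fs = 1.45 MHz.
1.45 MHz ≤ fs/2 = 20.7 MHz, appears at 1.45 MHz.
100 MHz mod fs = 17.2 MHz.
17.2 MHz ≤ fs/2 = 20.7 MHz, appears at 17.2 MHz.
107 MHz mod fs = 24.2 MHz.
24.2 MHz > fs/2 = 20.7 MHz, folds to fs − 24.2 MHz = 17.2 MHz.
111.05 MHz mod fs = 28.25 MHz.
28.25 MHz > fs/2 = 20.7 MHz, folds to fs − 28.25 MHz = 13.15 MHz.
100 MHz and 107 MHz both map to 17.2 MHz.

100 MHz, 107 MHz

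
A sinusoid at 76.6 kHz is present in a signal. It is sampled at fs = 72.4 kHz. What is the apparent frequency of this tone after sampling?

76.6 kHz mod fs = 4.2 kHz.
4.2 kHz ≤ fs/2 = 36.2 kHz, appears at 4.2 kHz.

4.2 kHz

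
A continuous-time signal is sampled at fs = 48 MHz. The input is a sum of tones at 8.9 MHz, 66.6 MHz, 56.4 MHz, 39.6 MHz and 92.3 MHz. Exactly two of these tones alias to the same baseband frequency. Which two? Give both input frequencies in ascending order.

39.6 MHz, 56.4 MHz

fs/2 = 24 MHz.
8.9 MHz ≤ fs/2 = 24 MHz, passes unchanged.
66.6 MHz mod fs = 18.6 MHz.
18.6 MHz ≤ fs/2 = 24 MHz, appears at 18.6 MHz.
56.4 MHz mod fs = 8.4 MHz.
8.4 MHz ≤ fs/2 = 24 MHz, appears at 8.4 MHz.
39.6 MHz > fs/2 = 24 MHz, folds to fs − 39.6 MHz = 8.4 MHz.
92.3 MHz mod fs = 44.3 MHz.
44.3 MHz > fs/2 = 24 MHz, folds to fs − 44.3 MHz = 3.7 MHz.
39.6 MHz and 56.4 MHz both map to 8.4 MHz.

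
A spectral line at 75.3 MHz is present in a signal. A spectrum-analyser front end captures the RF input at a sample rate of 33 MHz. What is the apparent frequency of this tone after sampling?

9.3 MHz

75.3 MHz mod fs = 9.3 MHz.
9.3 MHz ≤ fs/2 = 16.5 MHz, appears at 9.3 MHz.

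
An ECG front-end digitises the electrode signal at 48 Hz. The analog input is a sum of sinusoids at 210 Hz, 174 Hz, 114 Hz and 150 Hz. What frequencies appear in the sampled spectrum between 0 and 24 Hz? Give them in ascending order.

6 Hz, 18 Hz

fs/2 = 24 Hz.
210 Hz mod fs = 18 Hz.
18 Hz ≤ fs/2 = 24 Hz, appears at 18 Hz.
174 Hz mod fs = 30 Hz.
30 Hz > fs/2 = 24 Hz, folds to fs − 30 Hz = 18 Hz.
114 Hz mod fs = 18 Hz.
18 Hz ≤ fs/2 = 24 Hz, appears at 18 Hz.
150 Hz mod fs = 6 Hz.
6 Hz ≤ fs/2 = 24 Hz, appears at 6 Hz.
Distinct values: {6 Hz, 18 Hz}.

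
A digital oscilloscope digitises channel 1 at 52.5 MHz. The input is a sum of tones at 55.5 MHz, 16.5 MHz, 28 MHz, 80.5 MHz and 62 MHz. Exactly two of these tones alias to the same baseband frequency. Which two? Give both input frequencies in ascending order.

fs/2 = 26.25 MHz.
55.5 MHz mod fs = 3 MHz.
3 MHz ≤ fs/2 = 26.25 MHz, appears at 3 MHz.
16.5 MHz ≤ fs/2 = 26.25 MHz, passes unchanged.
28 MHz > fs/2 = 26.25 MHz, folds to fs − 28 MHz = 24.5 MHz.
80.5 MHz mod fs = 28 MHz.
28 MHz > fs/2 = 26.25 MHz, folds to fs − 28 MHz = 24.5 MHz.
62 MHz mod fs = 9.5 MHz.
9.5 MHz ≤ fs/2 = 26.25 MHz, appears at 9.5 MHz.
28 MHz and 80.5 MHz both map to 24.5 MHz.

28 MHz, 80.5 MHz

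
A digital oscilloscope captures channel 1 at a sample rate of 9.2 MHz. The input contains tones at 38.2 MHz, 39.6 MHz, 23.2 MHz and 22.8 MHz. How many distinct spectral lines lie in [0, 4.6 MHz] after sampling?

fs/2 = 4.6 MHz.
38.2 MHz mod fs = 1.4 MHz.
1.4 MHz ≤ fs/2 = 4.6 MHz, appears at 1.4 MHz.
39.6 MHz mod fs = 2.8 MHz.
2.8 MHz ≤ fs/2 = 4.6 MHz, appears at 2.8 MHz.
23.2 MHz mod fs = 4.8 MHz.
4.8 MHz > fs/2 = 4.6 MHz, folds to fs − 4.8 MHz = 4.4 MHz.
22.8 MHz mod fs = 4.4 MHz.
4.4 MHz ≤ fs/2 = 4.6 MHz, appears at 4.4 MHz.
Distinct values: {1.4 MHz, 2.8 MHz, 4.4 MHz} → 3.

3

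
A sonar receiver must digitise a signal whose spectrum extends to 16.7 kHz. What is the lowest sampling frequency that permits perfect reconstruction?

Nyquist rate = 2 × 16.7 kHz = 33.4 kHz.

33.4 kHz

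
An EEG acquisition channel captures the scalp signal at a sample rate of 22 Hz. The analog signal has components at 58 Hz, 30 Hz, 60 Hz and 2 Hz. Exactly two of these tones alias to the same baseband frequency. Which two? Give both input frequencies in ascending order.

fs/2 = 11 Hz.
58 Hz mod fs = 14 Hz.
14 Hz > fs/2 = 11 Hz, folds to fs − 14 Hz = 8 Hz.
30 Hz mod fs = 8 Hz.
8 Hz ≤ fs/2 = 11 Hz, appears at 8 Hz.
60 Hz mod fs = 16 Hz.
16 Hz > fs/2 = 11 Hz, folds to fs − 16 Hz = 6 Hz.
2 Hz ≤ fs/2 = 11 Hz, passes unchanged.
30 Hz and 58 Hz both map to 8 Hz.

30 Hz, 58 Hz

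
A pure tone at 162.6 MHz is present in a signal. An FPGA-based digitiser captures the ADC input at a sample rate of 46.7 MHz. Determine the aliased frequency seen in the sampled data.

22.5 MHz

162.6 MHz mod fs = 22.5 MHz.
22.5 MHz ≤ fs/2 = 23.35 MHz, appears at 22.5 MHz.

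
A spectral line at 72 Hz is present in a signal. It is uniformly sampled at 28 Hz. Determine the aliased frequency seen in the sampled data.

12 Hz

72 Hz mod fs = 16 Hz.
16 Hz > fs/2 = 14 Hz, folds to fs − 16 Hz = 12 Hz.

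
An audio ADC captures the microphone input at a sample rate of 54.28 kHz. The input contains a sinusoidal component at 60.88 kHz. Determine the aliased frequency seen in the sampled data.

60.88 kHz mod fs = 6.6 kHz.
6.6 kHz ≤ fs/2 = 27.14 kHz, appears at 6.6 kHz.

6.6 kHz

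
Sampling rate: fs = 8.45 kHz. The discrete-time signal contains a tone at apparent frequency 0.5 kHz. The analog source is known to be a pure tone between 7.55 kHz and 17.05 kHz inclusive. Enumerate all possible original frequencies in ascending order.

Frequencies that alias to 0.5 kHz are k·fs ± 0.5 kHz for integer k ≥ 0.
k=0: 0.5 kHz.
k=1: 7.95 kHz, 8.95 kHz.
k=2: 16.4 kHz, 17.4 kHz.
k=3: 24.85 kHz, 25.85 kHz.
Within [7.55 kHz, 17.05 kHz]: 7.95 kHz, 8.95 kHz, 16.4 kHz.

7.95 kHz, 8.95 kHz, 16.4 kHz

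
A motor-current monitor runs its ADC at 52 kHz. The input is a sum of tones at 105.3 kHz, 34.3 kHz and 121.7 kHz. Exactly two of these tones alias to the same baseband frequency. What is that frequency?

fs/2 = 26 kHz.
105.3 kHz mod fs = 1.3 kHz.
1.3 kHz ≤ fs/2 = 26 kHz, appears at 1.3 kHz.
34.3 kHz > fs/2 = 26 kHz, folds to fs − 34.3 kHz = 17.7 kHz.
121.7 kHz mod fs = 17.7 kHz.
17.7 kHz ≤ fs/2 = 26 kHz, appears at 17.7 kHz.
34.3 kHz and 121.7 kHz both map to 17.7 kHz.

17.7 kHz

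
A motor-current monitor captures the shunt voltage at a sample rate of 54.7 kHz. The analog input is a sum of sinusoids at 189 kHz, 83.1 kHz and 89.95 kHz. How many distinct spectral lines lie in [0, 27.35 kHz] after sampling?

fs/2 = 27.35 kHz.
189 kHz mod fs = 24.9 kHz.
24.9 kHz ≤ fs/2 = 27.35 kHz, appears at 24.9 kHz.
83.1 kHz mod fs = 28.4 kHz.
28.4 kHz > fs/2 = 27.35 kHz, folds to fs − 28.4 kHz = 26.3 kHz.
89.95 kHz mod fs = 35.25 kHz.
35.25 kHz > fs/2 = 27.35 kHz, folds to fs − 35.25 kHz = 19.45 kHz.
Distinct values: {19.45 kHz, 24.9 kHz, 26.3 kHz} → 3.

3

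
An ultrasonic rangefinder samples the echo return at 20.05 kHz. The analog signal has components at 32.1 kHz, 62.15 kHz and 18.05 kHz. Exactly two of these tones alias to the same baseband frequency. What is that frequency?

2 kHz

fs/2 = 10.025 kHz.
32.1 kHz mod fs = 12.05 kHz.
12.05 kHz > fs/2 = 10.025 kHz, folds to fs − 12.05 kHz = 8 kHz.
62.15 kHz mod fs = 2 kHz.
2 kHz ≤ fs/2 = 10.025 kHz, appears at 2 kHz.
18.05 kHz > fs/2 = 10.025 kHz, folds to fs − 18.05 kHz = 2 kHz.
18.05 kHz and 62.15 kHz both map to 2 kHz.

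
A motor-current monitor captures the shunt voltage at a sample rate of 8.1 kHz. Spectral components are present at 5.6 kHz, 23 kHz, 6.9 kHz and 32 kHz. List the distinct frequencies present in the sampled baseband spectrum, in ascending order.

fs/2 = 4.05 kHz.
5.6 kHz > fs/2 = 4.05 kHz, folds to fs − 5.6 kHz = 2.5 kHz.
23 kHz mod fs = 6.8 kHz.
6.8 kHz > fs/2 = 4.05 kHz, folds to fs − 6.8 kHz = 1.3 kHz.
6.9 kHz > fs/2 = 4.05 kHz, folds to fs − 6.9 kHz = 1.2 kHz.
32 kHz mod fs = 7.7 kHz.
7.7 kHz > fs/2 = 4.05 kHz, folds to fs − 7.7 kHz = 0.4 kHz.
Distinct values: {0.4 kHz, 1.2 kHz, 1.3 kHz, 2.5 kHz}.

0.4 kHz, 1.2 kHz, 1.3 kHz, 2.5 kHz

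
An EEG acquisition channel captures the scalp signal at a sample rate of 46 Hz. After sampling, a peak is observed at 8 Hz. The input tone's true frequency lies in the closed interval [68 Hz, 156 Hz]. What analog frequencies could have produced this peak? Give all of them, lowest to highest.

Frequencies that alias to 8 Hz are k·fs ± 8 Hz for integer k ≥ 0.
k=0: 8 Hz.
k=1: 38 Hz, 54 Hz.
k=2: 84 Hz, 100 Hz.
k=3: 130 Hz, 146 Hz.
k=4: 176 Hz, 192 Hz.
Within [68 Hz, 156 Hz]: 84 Hz, 100 Hz, 130 Hz, 146 Hz.

84 Hz, 100 Hz, 130 Hz, 146 Hz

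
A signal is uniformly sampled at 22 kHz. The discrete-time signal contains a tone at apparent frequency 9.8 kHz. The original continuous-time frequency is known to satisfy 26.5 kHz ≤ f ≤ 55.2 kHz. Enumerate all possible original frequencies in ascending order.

31.8 kHz, 34.2 kHz, 53.8 kHz

Frequencies that alias to 9.8 kHz are k·fs ± 9.8 kHz for integer k ≥ 0.
k=0: 9.8 kHz.
k=1: 12.2 kHz, 31.8 kHz.
k=2: 34.2 kHz, 53.8 kHz.
k=3: 56.2 kHz, 75.8 kHz.
Within [26.5 kHz, 55.2 kHz]: 31.8 kHz, 34.2 kHz, 53.8 kHz.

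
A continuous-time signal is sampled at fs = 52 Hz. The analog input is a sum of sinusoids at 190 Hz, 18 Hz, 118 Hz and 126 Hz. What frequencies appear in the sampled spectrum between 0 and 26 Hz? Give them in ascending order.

14 Hz, 18 Hz, 22 Hz

fs/2 = 26 Hz.
190 Hz mod fs = 34 Hz.
34 Hz > fs/2 = 26 Hz, folds to fs − 34 Hz = 18 Hz.
18 Hz ≤ fs/2 = 26 Hz, passes unchanged.
118 Hz mod fs = 14 Hz.
14 Hz ≤ fs/2 = 26 Hz, appears at 14 Hz.
126 Hz mod fs = 22 Hz.
22 Hz ≤ fs/2 = 26 Hz, appears at 22 Hz.
Distinct values: {14 Hz, 18 Hz, 22 Hz}.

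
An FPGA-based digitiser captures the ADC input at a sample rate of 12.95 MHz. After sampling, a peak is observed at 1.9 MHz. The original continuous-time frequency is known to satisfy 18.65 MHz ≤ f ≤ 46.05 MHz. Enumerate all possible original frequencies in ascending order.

Frequencies that alias to 1.9 MHz are k·fs ± 1.9 MHz for integer k ≥ 0.
k=0: 1.9 MHz.
k=1: 11.05 MHz, 14.85 MHz.
k=2: 24 MHz, 27.8 MHz.
k=3: 36.95 MHz, 40.75 MHz.
k=4: 49.9 MHz, 53.7 MHz.
Within [18.65 MHz, 46.05 MHz]: 24 MHz, 27.8 MHz, 36.95 MHz, 40.75 MHz.

24 MHz, 27.8 MHz, 36.95 MHz, 40.75 MHz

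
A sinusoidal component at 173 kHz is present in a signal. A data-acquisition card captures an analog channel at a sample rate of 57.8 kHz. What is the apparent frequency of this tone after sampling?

173 kHz mod fs = 57.4 kHz.
57.4 kHz > fs/2 = 28.9 kHz, folds to fs − 57.4 kHz = 0.4 kHz.

0.4 kHz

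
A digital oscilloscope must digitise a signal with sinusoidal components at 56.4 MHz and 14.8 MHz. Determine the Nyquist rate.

Highest-frequency component: 56.4 MHz.
Nyquist rate = 2 × 56.4 MHz = 112.8 MHz.

112.8 MHz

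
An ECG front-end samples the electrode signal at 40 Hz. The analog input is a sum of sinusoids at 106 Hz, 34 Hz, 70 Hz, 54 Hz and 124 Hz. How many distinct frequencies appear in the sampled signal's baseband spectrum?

4

fs/2 = 20 Hz.
106 Hz mod fs = 26 Hz.
26 Hz > fs/2 = 20 Hz, folds to fs − 26 Hz = 14 Hz.
34 Hz > fs/2 = 20 Hz, folds to fs − 34 Hz = 6 Hz.
70 Hz mod fs = 30 Hz.
30 Hz > fs/2 = 20 Hz, folds to fs − 30 Hz = 10 Hz.
54 Hz mod fs = 14 Hz.
14 Hz ≤ fs/2 = 20 Hz, appears at 14 Hz.
124 Hz mod fs = 4 Hz.
4 Hz ≤ fs/2 = 20 Hz, appears at 4 Hz.
Distinct values: {4 Hz, 6 Hz, 10 Hz, 14 Hz} → 4.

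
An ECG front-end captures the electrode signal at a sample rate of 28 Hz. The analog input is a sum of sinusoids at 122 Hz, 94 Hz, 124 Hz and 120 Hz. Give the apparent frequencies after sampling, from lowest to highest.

8 Hz, 10 Hz, 12 Hz

fs/2 = 14 Hz.
122 Hz mod fs = 10 Hz.
10 Hz ≤ fs/2 = 14 Hz, appears at 10 Hz.
94 Hz mod fs = 10 Hz.
10 Hz ≤ fs/2 = 14 Hz, appears at 10 Hz.
124 Hz mod fs = 12 Hz.
12 Hz ≤ fs/2 = 14 Hz, appears at 12 Hz.
120 Hz mod fs = 8 Hz.
8 Hz ≤ fs/2 = 14 Hz, appears at 8 Hz.
Distinct values: {8 Hz, 10 Hz, 12 Hz}.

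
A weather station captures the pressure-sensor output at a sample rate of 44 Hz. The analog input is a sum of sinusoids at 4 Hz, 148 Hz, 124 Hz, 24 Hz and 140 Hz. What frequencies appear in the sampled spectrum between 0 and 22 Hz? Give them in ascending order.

4 Hz, 8 Hz, 16 Hz, 20 Hz

fs/2 = 22 Hz.
4 Hz ≤ fs/2 = 22 Hz, passes unchanged.
148 Hz mod fs = 16 Hz.
16 Hz ≤ fs/2 = 22 Hz, appears at 16 Hz.
124 Hz mod fs = 36 Hz.
36 Hz > fs/2 = 22 Hz, folds to fs − 36 Hz = 8 Hz.
24 Hz > fs/2 = 22 Hz, folds to fs − 24 Hz = 20 Hz.
140 Hz mod fs = 8 Hz.
8 Hz ≤ fs/2 = 22 Hz, appears at 8 Hz.
Distinct values: {4 Hz, 8 Hz, 16 Hz, 20 Hz}.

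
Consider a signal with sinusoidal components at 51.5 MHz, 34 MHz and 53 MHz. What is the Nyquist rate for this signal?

Highest-frequency component: 53 MHz.
Nyquist rate = 2 × 53 MHz = 106 MHz.

106 MHz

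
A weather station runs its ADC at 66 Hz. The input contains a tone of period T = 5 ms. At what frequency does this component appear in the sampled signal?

2 Hz

T = 5 ms → f = 1/T = 200 Hz.
200 Hz mod fs = 2 Hz.
2 Hz ≤ fs/2 = 33 Hz, appears at 2 Hz.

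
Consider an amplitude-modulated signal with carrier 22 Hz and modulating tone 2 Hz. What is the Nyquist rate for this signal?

48 Hz

AM sidebands sit at fc ± fm = 20 Hz and 24 Hz.
Highest-frequency component: 24 Hz.
Nyquist rate = 2 × 24 Hz = 48 Hz.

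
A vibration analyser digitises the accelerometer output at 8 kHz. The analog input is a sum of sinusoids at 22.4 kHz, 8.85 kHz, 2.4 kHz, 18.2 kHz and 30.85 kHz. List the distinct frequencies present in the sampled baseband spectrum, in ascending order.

fs/2 = 4 kHz.
22.4 kHz mod fs = 6.4 kHz.
6.4 kHz > fs/2 = 4 kHz, folds to fs − 6.4 kHz = 1.6 kHz.
8.85 kHz mod fs = 0.85 kHz.
0.85 kHz ≤ fs/2 = 4 kHz, appears at 0.85 kHz.
2.4 kHz ≤ fs/2 = 4 kHz, passes unchanged.
18.2 kHz mod fs = 2.2 kHz.
2.2 kHz ≤ fs/2 = 4 kHz, appears at 2.2 kHz.
30.85 kHz mod fs = 6.85 kHz.
6.85 kHz > fs/2 = 4 kHz, folds to fs − 6.85 kHz = 1.15 kHz.
Distinct values: {0.85 kHz, 1.15 kHz, 1.6 kHz, 2.2 kHz, 2.4 kHz}.

0.85 kHz, 1.15 kHz, 1.6 kHz, 2.2 kHz, 2.4 kHz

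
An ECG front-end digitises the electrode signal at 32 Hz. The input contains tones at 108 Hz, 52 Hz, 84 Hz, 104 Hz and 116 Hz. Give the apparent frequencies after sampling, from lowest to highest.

8 Hz, 12 Hz

fs/2 = 16 Hz.
108 Hz mod fs = 12 Hz.
12 Hz ≤ fs/2 = 16 Hz, appears at 12 Hz.
52 Hz mod fs = 20 Hz.
20 Hz > fs/2 = 16 Hz, folds to fs − 20 Hz = 12 Hz.
84 Hz mod fs = 20 Hz.
20 Hz > fs/2 = 16 Hz, folds to fs − 20 Hz = 12 Hz.
104 Hz mod fs = 8 Hz.
8 Hz ≤ fs/2 = 16 Hz, appears at 8 Hz.
116 Hz mod fs = 20 Hz.
20 Hz > fs/2 = 16 Hz, folds to fs − 20 Hz = 12 Hz.
Distinct values: {8 Hz, 12 Hz}.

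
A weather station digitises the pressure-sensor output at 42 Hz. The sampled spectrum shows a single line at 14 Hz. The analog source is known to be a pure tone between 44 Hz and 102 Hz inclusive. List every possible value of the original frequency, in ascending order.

56 Hz, 70 Hz, 98 Hz

Frequencies that alias to 14 Hz are k·fs ± 14 Hz for integer k ≥ 0.
k=0: 14 Hz.
k=1: 28 Hz, 56 Hz.
k=2: 70 Hz, 98 Hz.
k=3: 112 Hz, 140 Hz.
Within [44 Hz, 102 Hz]: 56 Hz, 70 Hz, 98 Hz.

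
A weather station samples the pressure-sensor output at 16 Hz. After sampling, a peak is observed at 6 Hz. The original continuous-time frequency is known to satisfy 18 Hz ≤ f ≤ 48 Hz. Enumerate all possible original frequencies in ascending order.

22 Hz, 26 Hz, 38 Hz, 42 Hz

Frequencies that alias to 6 Hz are k·fs ± 6 Hz for integer k ≥ 0.
k=0: 6 Hz.
k=1: 10 Hz, 22 Hz.
k=2: 26 Hz, 38 Hz.
k=3: 42 Hz, 54 Hz.
k=4: 58 Hz, 70 Hz.
Within [18 Hz, 48 Hz]: 22 Hz, 26 Hz, 38 Hz, 42 Hz.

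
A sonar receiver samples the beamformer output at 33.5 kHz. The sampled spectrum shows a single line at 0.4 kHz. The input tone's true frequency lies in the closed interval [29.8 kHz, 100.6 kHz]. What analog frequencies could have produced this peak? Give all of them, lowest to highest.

Frequencies that alias to 0.4 kHz are k·fs ± 0.4 kHz for integer k ≥ 0.
k=0: 0.4 kHz.
k=1: 33.1 kHz, 33.9 kHz.
k=2: 66.6 kHz, 67.4 kHz.
k=3: 100.1 kHz, 100.9 kHz.
k=4: 133.6 kHz, 134.4 kHz.
Within [29.8 kHz, 100.6 kHz]: 33.1 kHz, 33.9 kHz, 66.6 kHz, 67.4 kHz, 100.1 kHz.

33.1 kHz, 33.9 kHz, 66.6 kHz, 67.4 kHz, 100.1 kHz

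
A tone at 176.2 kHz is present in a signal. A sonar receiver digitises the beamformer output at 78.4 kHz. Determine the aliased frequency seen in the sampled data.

176.2 kHz mod fs = 19.4 kHz.
19.4 kHz ≤ fs/2 = 39.2 kHz, appears at 19.4 kHz.

19.4 kHz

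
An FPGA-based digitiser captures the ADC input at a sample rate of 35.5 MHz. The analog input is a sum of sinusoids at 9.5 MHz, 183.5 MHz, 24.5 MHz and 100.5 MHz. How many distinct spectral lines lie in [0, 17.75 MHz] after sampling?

fs/2 = 17.75 MHz.
9.5 MHz ≤ fs/2 = 17.75 MHz, passes unchanged.
183.5 MHz mod fs = 6 MHz.
6 MHz ≤ fs/2 = 17.75 MHz, appears at 6 MHz.
24.5 MHz > fs/2 = 17.75 MHz, folds to fs − 24.5 MHz = 11 MHz.
100.5 MHz mod fs = 29.5 MHz.
29.5 MHz > fs/2 = 17.75 MHz, folds to fs − 29.5 MHz = 6 MHz.
Distinct values: {6 MHz, 9.5 MHz, 11 MHz} → 3.

3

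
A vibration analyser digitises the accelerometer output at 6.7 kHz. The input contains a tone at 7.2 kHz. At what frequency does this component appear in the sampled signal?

0.5 kHz

7.2 kHz mod fs = 0.5 kHz.
0.5 kHz ≤ fs/2 = 3.35 kHz, appears at 0.5 kHz.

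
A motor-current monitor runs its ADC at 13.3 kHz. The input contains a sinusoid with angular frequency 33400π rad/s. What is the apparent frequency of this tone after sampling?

3.4 kHz

ω = 33400π rad/s → f = ω/(2π) = 16700 Hz = 16.7 kHz.
16.7 kHz mod fs = 3.4 kHz.
3.4 kHz ≤ fs/2 = 6.65 kHz, appears at 3.4 kHz.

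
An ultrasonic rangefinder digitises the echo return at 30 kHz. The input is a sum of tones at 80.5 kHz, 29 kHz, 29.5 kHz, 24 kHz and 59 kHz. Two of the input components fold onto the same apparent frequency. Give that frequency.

1 kHz

fs/2 = 15 kHz.
80.5 kHz mod fs = 20.5 kHz.
20.5 kHz > fs/2 = 15 kHz, folds to fs − 20.5 kHz = 9.5 kHz.
29 kHz > fs/2 = 15 kHz, folds to fs − 29 kHz = 1 kHz.
29.5 kHz > fs/2 = 15 kHz, folds to fs − 29.5 kHz = 0.5 kHz.
24 kHz > fs/2 = 15 kHz, folds to fs − 24 kHz = 6 kHz.
59 kHz mod fs = 29 kHz.
29 kHz > fs/2 = 15 kHz, folds to fs − 29 kHz = 1 kHz.
29 kHz and 59 kHz both map to 1 kHz.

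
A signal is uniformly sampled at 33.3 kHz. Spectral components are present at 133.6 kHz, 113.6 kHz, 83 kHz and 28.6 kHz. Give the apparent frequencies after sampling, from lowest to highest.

0.4 kHz, 4.7 kHz, 13.7 kHz, 16.4 kHz

fs/2 = 16.65 kHz.
133.6 kHz mod fs = 0.4 kHz.
0.4 kHz ≤ fs/2 = 16.65 kHz, appears at 0.4 kHz.
113.6 kHz mod fs = 13.7 kHz.
13.7 kHz ≤ fs/2 = 16.65 kHz, appears at 13.7 kHz.
83 kHz mod fs = 16.4 kHz.
16.4 kHz ≤ fs/2 = 16.65 kHz, appears at 16.4 kHz.
28.6 kHz > fs/2 = 16.65 kHz, folds to fs − 28.6 kHz = 4.7 kHz.
Distinct values: {0.4 kHz, 4.7 kHz, 13.7 kHz, 16.4 kHz}.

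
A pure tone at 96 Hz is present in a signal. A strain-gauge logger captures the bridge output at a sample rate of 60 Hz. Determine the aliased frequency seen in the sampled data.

96 Hz mod fs = 36 Hz.
36 Hz > fs/2 = 30 Hz, folds to fs − 36 Hz = 24 Hz.

24 Hz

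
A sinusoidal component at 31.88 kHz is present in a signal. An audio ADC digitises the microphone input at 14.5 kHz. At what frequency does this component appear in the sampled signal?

2.88 kHz

31.88 kHz mod fs = 2.88 kHz.
2.88 kHz ≤ fs/2 = 7.25 kHz, appears at 2.88 kHz.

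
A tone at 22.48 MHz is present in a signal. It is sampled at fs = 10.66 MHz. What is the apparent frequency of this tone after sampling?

1.16 MHz

22.48 MHz mod fs = 1.16 MHz.
1.16 MHz ≤ fs/2 = 5.33 MHz, appears at 1.16 MHz.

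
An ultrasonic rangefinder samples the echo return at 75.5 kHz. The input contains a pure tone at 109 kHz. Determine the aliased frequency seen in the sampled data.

33.5 kHz

109 kHz mod fs = 33.5 kHz.
33.5 kHz ≤ fs/2 = 37.75 kHz, appears at 33.5 kHz.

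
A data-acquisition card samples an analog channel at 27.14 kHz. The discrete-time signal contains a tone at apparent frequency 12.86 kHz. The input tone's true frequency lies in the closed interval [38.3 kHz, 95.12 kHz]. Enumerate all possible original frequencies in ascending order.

40 kHz, 41.42 kHz, 67.14 kHz, 68.56 kHz, 94.28 kHz

Frequencies that alias to 12.86 kHz are k·fs ± 12.86 kHz for integer k ≥ 0.
k=0: 12.86 kHz.
k=1: 14.28 kHz, 40 kHz.
k=2: 41.42 kHz, 67.14 kHz.
k=3: 68.56 kHz, 94.28 kHz.
k=4: 95.7 kHz, 121.42 kHz.
Within [38.3 kHz, 95.12 kHz]: 40 kHz, 41.42 kHz, 67.14 kHz, 68.56 kHz, 94.28 kHz.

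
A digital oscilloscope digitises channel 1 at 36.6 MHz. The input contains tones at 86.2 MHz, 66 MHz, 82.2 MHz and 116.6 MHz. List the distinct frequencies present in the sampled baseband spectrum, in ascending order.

fs/2 = 18.3 MHz.
86.2 MHz mod fs = 13 MHz.
13 MHz ≤ fs/2 = 18.3 MHz, appears at 13 MHz.
66 MHz mod fs = 29.4 MHz.
29.4 MHz > fs/2 = 18.3 MHz, folds to fs − 29.4 MHz = 7.2 MHz.
82.2 MHz mod fs = 9 MHz.
9 MHz ≤ fs/2 = 18.3 MHz, appears at 9 MHz.
116.6 MHz mod fs = 6.8 MHz.
6.8 MHz ≤ fs/2 = 18.3 MHz, appears at 6.8 MHz.
Distinct values: {6.8 MHz, 7.2 MHz, 9 MHz, 13 MHz}.

6.8 MHz, 7.2 MHz, 9 MHz, 13 MHz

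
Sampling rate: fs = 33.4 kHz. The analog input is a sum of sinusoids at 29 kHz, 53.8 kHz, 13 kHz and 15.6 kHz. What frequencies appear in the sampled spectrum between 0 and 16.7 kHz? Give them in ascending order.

fs/2 = 16.7 kHz.
29 kHz > fs/2 = 16.7 kHz, folds to fs − 29 kHz = 4.4 kHz.
53.8 kHz mod fs = 20.4 kHz.
20.4 kHz > fs/2 = 16.7 kHz, folds to fs − 20.4 kHz = 13 kHz.
13 kHz ≤ fs/2 = 16.7 kHz, passes unchanged.
15.6 kHz ≤ fs/2 = 16.7 kHz, passes unchanged.
Distinct values: {4.4 kHz, 13 kHz, 15.6 kHz}.

4.4 kHz, 13 kHz, 15.6 kHz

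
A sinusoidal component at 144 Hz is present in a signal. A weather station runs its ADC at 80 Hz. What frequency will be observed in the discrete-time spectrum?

16 Hz

144 Hz mod fs = 64 Hz.
64 Hz > fs/2 = 40 Hz, folds to fs − 64 Hz = 16 Hz.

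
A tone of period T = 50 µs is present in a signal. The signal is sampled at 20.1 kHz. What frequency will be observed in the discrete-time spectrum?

0.1 kHz

T = 50 µs → f = 1/T = 20 kHz.
20 kHz > fs/2 = 10.05 kHz, folds to fs − 20 kHz = 0.1 kHz.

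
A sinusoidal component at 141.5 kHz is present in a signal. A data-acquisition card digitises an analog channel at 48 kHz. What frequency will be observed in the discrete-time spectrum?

141.5 kHz mod fs = 45.5 kHz.
45.5 kHz > fs/2 = 24 kHz, folds to fs − 45.5 kHz = 2.5 kHz.

2.5 kHz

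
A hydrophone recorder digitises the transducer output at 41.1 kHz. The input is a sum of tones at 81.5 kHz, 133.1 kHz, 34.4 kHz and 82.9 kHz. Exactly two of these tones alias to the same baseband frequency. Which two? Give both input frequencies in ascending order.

fs/2 = 20.55 kHz.
81.5 kHz mod fs = 40.4 kHz.
40.4 kHz > fs/2 = 20.55 kHz, folds to fs − 40.4 kHz = 0.7 kHz.
133.1 kHz mod fs = 9.8 kHz.
9.8 kHz ≤ fs/2 = 20.55 kHz, appears at 9.8 kHz.
34.4 kHz > fs/2 = 20.55 kHz, folds to fs − 34.4 kHz = 6.7 kHz.
82.9 kHz mod fs = 0.7 kHz.
0.7 kHz ≤ fs/2 = 20.55 kHz, appears at 0.7 kHz.
81.5 kHz and 82.9 kHz both map to 0.7 kHz.

81.5 kHz, 82.9 kHz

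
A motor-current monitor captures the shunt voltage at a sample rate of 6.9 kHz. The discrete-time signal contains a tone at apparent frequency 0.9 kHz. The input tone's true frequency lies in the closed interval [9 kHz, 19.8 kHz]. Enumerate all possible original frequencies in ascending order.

12.9 kHz, 14.7 kHz, 19.8 kHz

Frequencies that alias to 0.9 kHz are k·fs ± 0.9 kHz for integer k ≥ 0.
k=0: 0.9 kHz.
k=1: 6 kHz, 7.8 kHz.
k=2: 12.9 kHz, 14.7 kHz.
k=3: 19.8 kHz, 21.6 kHz.
k=4: 26.7 kHz, 28.5 kHz.
Within [9 kHz, 19.8 kHz]: 12.9 kHz, 14.7 kHz, 19.8 kHz.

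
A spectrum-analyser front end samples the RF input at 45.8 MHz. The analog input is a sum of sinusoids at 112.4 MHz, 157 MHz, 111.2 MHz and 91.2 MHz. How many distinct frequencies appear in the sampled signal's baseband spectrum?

3

fs/2 = 22.9 MHz.
112.4 MHz mod fs = 20.8 MHz.
20.8 MHz ≤ fs/2 = 22.9 MHz, appears at 20.8 MHz.
157 MHz mod fs = 19.6 MHz.
19.6 MHz ≤ fs/2 = 22.9 MHz, appears at 19.6 MHz.
111.2 MHz mod fs = 19.6 MHz.
19.6 MHz ≤ fs/2 = 22.9 MHz, appears at 19.6 MHz.
91.2 MHz mod fs = 45.4 MHz.
45.4 MHz > fs/2 = 22.9 MHz, folds to fs − 45.4 MHz = 0.4 MHz.
Distinct values: {0.4 MHz, 19.6 MHz, 20.8 MHz} → 3.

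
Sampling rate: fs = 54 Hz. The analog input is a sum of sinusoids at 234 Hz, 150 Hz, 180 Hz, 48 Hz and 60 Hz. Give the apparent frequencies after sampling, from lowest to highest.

fs/2 = 27 Hz.
234 Hz mod fs = 18 Hz.
18 Hz ≤ fs/2 = 27 Hz, appears at 18 Hz.
150 Hz mod fs = 42 Hz.
42 Hz > fs/2 = 27 Hz, folds to fs − 42 Hz = 12 Hz.
180 Hz mod fs = 18 Hz.
18 Hz ≤ fs/2 = 27 Hz, appears at 18 Hz.
48 Hz > fs/2 = 27 Hz, folds to fs − 48 Hz = 6 Hz.
60 Hz mod fs = 6 Hz.
6 Hz ≤ fs/2 = 27 Hz, appears at 6 Hz.
Distinct values: {6 Hz, 12 Hz, 18 Hz}.

6 Hz, 12 Hz, 18 Hz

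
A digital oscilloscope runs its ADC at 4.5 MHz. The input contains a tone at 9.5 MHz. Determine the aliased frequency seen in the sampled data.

9.5 MHz mod fs = 0.5 MHz.
0.5 MHz ≤ fs/2 = 2.25 MHz, appears at 0.5 MHz.

0.5 MHz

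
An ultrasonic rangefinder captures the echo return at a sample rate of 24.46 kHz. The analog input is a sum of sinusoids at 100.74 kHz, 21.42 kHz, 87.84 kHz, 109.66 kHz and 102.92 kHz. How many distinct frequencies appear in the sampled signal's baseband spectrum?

fs/2 = 12.23 kHz.
100.74 kHz mod fs = 2.9 kHz.
2.9 kHz ≤ fs/2 = 12.23 kHz, appears at 2.9 kHz.
21.42 kHz > fs/2 = 12.23 kHz, folds to fs − 21.42 kHz = 3.04 kHz.
87.84 kHz mod fs = 14.46 kHz.
14.46 kHz > fs/2 = 12.23 kHz, folds to fs − 14.46 kHz = 10 kHz.
109.66 kHz mod fs = 11.82 kHz.
11.82 kHz ≤ fs/2 = 12.23 kHz, appears at 11.82 kHz.
102.92 kHz mod fs = 5.08 kHz.
5.08 kHz ≤ fs/2 = 12.23 kHz, appears at 5.08 kHz.
Distinct values: {2.9 kHz, 3.04 kHz, 5.08 kHz, 10 kHz, 11.82 kHz} → 5.

5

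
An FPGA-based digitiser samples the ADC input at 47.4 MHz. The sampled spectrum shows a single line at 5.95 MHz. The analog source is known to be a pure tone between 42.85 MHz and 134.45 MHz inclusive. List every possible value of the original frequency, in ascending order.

53.35 MHz, 88.85 MHz, 100.75 MHz

Frequencies that alias to 5.95 MHz are k·fs ± 5.95 MHz for integer k ≥ 0.
k=0: 5.95 MHz.
k=1: 41.45 MHz, 53.35 MHz.
k=2: 88.85 MHz, 100.75 MHz.
k=3: 136.25 MHz, 148.15 MHz.
Within [42.85 MHz, 134.45 MHz]: 53.35 MHz, 88.85 MHz, 100.75 MHz.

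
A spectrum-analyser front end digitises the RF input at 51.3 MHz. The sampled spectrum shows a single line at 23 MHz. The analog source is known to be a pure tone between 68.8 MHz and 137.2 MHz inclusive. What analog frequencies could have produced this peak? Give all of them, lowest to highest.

Frequencies that alias to 23 MHz are k·fs ± 23 MHz for integer k ≥ 0.
k=0: 23 MHz.
k=1: 28.3 MHz, 74.3 MHz.
k=2: 79.6 MHz, 125.6 MHz.
k=3: 130.9 MHz, 176.9 MHz.
k=4: 182.2 MHz, 228.2 MHz.
Within [68.8 MHz, 137.2 MHz]: 74.3 MHz, 79.6 MHz, 125.6 MHz, 130.9 MHz.

74.3 MHz, 79.6 MHz, 125.6 MHz, 130.9 MHz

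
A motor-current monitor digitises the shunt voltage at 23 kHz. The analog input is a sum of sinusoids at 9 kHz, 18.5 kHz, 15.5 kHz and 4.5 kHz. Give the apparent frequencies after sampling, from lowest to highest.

fs/2 = 11.5 kHz.
9 kHz ≤ fs/2 = 11.5 kHz, passes unchanged.
18.5 kHz > fs/2 = 11.5 kHz, folds to fs − 18.5 kHz = 4.5 kHz.
15.5 kHz > fs/2 = 11.5 kHz, folds to fs − 15.5 kHz = 7.5 kHz.
4.5 kHz ≤ fs/2 = 11.5 kHz, passes unchanged.
Distinct values: {4.5 kHz, 7.5 kHz, 9 kHz}.

4.5 kHz, 7.5 kHz, 9 kHz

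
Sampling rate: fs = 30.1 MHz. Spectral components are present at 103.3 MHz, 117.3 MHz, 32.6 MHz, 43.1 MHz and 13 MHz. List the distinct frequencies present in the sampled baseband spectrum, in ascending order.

fs/2 = 15.05 MHz.
103.3 MHz mod fs = 13 MHz.
13 MHz ≤ fs/2 = 15.05 MHz, appears at 13 MHz.
117.3 MHz mod fs = 27 MHz.
27 MHz > fs/2 = 15.05 MHz, folds to fs − 27 MHz = 3.1 MHz.
32.6 MHz mod fs = 2.5 MHz.
2.5 MHz ≤ fs/2 = 15.05 MHz, appears at 2.5 MHz.
43.1 MHz mod fs = 13 MHz.
13 MHz ≤ fs/2 = 15.05 MHz, appears at 13 MHz.
13 MHz ≤ fs/2 = 15.05 MHz, passes unchanged.
Distinct values: {2.5 MHz, 3.1 MHz, 13 MHz}.

2.5 MHz, 3.1 MHz, 13 MHz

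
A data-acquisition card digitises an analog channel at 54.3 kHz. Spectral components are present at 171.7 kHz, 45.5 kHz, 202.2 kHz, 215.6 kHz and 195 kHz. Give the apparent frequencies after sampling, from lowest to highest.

fs/2 = 27.15 kHz.
171.7 kHz mod fs = 8.8 kHz.
8.8 kHz ≤ fs/2 = 27.15 kHz, appears at 8.8 kHz.
45.5 kHz > fs/2 = 27.15 kHz, folds to fs − 45.5 kHz = 8.8 kHz.
202.2 kHz mod fs = 39.3 kHz.
39.3 kHz > fs/2 = 27.15 kHz, folds to fs − 39.3 kHz = 15 kHz.
215.6 kHz mod fs = 52.7 kHz.
52.7 kHz > fs/2 = 27.15 kHz, folds to fs − 52.7 kHz = 1.6 kHz.
195 kHz mod fs = 32.1 kHz.
32.1 kHz > fs/2 = 27.15 kHz, folds to fs − 32.1 kHz = 22.2 kHz.
Distinct values: {1.6 kHz, 8.8 kHz, 15 kHz, 22.2 kHz}.

1.6 kHz, 8.8 kHz, 15 kHz, 22.2 kHz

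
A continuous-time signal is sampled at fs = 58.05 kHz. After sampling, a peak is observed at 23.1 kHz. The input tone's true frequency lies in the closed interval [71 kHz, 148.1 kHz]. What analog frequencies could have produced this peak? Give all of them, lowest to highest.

Frequencies that alias to 23.1 kHz are k·fs ± 23.1 kHz for integer k ≥ 0.
k=0: 23.1 kHz.
k=1: 34.95 kHz, 81.15 kHz.
k=2: 93 kHz, 139.2 kHz.
k=3: 151.05 kHz, 197.25 kHz.
Within [71 kHz, 148.1 kHz]: 81.15 kHz, 93 kHz, 139.2 kHz.

81.15 kHz, 93 kHz, 139.2 kHz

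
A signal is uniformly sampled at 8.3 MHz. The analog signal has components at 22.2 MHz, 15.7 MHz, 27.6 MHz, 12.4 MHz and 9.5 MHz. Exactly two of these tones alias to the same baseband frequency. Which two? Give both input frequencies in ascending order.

fs/2 = 4.15 MHz.
22.2 MHz mod fs = 5.6 MHz.
5.6 MHz > fs/2 = 4.15 MHz, folds to fs − 5.6 MHz = 2.7 MHz.
15.7 MHz mod fs = 7.4 MHz.
7.4 MHz > fs/2 = 4.15 MHz, folds to fs − 7.4 MHz = 0.9 MHz.
27.6 MHz mod fs = 2.7 MHz.
2.7 MHz ≤ fs/2 = 4.15 MHz, appears at 2.7 MHz.
12.4 MHz mod fs = 4.1 MHz.
4.1 MHz ≤ fs/2 = 4.15 MHz, appears at 4.1 MHz.
9.5 MHz mod fs = 1.2 MHz.
1.2 MHz ≤ fs/2 = 4.15 MHz, appears at 1.2 MHz.
22.2 MHz and 27.6 MHz both map to 2.7 MHz.

22.2 MHz, 27.6 MHz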